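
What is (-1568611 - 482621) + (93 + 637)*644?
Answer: -1581112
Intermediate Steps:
(-1568611 - 482621) + (93 + 637)*644 = -2051232 + 730*644 = -2051232 + 470120 = -1581112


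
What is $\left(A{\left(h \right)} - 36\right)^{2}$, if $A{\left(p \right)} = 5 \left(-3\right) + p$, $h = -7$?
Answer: $3364$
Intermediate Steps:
$A{\left(p \right)} = -15 + p$
$\left(A{\left(h \right)} - 36\right)^{2} = \left(\left(-15 - 7\right) - 36\right)^{2} = \left(-22 - 36\right)^{2} = \left(-58\right)^{2} = 3364$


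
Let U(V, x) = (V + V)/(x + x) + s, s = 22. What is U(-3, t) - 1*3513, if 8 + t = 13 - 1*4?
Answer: -3494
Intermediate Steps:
t = 1 (t = -8 + (13 - 1*4) = -8 + (13 - 4) = -8 + 9 = 1)
U(V, x) = 22 + V/x (U(V, x) = (V + V)/(x + x) + 22 = (2*V)/((2*x)) + 22 = (2*V)*(1/(2*x)) + 22 = V/x + 22 = 22 + V/x)
U(-3, t) - 1*3513 = (22 - 3/1) - 1*3513 = (22 - 3*1) - 3513 = (22 - 3) - 3513 = 19 - 3513 = -3494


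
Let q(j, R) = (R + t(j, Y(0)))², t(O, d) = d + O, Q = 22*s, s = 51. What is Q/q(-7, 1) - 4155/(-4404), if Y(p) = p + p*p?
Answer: 141413/4404 ≈ 32.110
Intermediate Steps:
Y(p) = p + p²
Q = 1122 (Q = 22*51 = 1122)
t(O, d) = O + d
q(j, R) = (R + j)² (q(j, R) = (R + (j + 0*(1 + 0)))² = (R + (j + 0*1))² = (R + (j + 0))² = (R + j)²)
Q/q(-7, 1) - 4155/(-4404) = 1122/((1 - 7)²) - 4155/(-4404) = 1122/((-6)²) - 4155*(-1/4404) = 1122/36 + 1385/1468 = 1122*(1/36) + 1385/1468 = 187/6 + 1385/1468 = 141413/4404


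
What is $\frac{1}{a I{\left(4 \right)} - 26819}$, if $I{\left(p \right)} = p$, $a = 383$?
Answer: $- \frac{1}{25287} \approx -3.9546 \cdot 10^{-5}$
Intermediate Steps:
$\frac{1}{a I{\left(4 \right)} - 26819} = \frac{1}{383 \cdot 4 - 26819} = \frac{1}{1532 - 26819} = \frac{1}{-25287} = - \frac{1}{25287}$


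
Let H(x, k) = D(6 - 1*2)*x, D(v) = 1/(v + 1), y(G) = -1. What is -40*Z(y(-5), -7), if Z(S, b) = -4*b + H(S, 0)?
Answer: -1112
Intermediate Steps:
D(v) = 1/(1 + v)
H(x, k) = x/5 (H(x, k) = x/(1 + (6 - 1*2)) = x/(1 + (6 - 2)) = x/(1 + 4) = x/5)
Z(S, b) = -4*b + S/5
-40*Z(y(-5), -7) = -40*(-4*(-7) + (1/5)*(-1)) = -40*(28 - 1/5) = -40*139/5 = -1112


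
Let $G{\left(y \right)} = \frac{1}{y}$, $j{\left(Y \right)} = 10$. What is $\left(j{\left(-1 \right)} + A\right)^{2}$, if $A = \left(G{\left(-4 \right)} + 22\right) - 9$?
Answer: $\frac{8281}{16} \approx 517.56$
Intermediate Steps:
$A = \frac{51}{4}$ ($A = \left(\frac{1}{-4} + 22\right) - 9 = \left(- \frac{1}{4} + 22\right) - 9 = \frac{87}{4} - 9 = \frac{51}{4} \approx 12.75$)
$\left(j{\left(-1 \right)} + A\right)^{2} = \left(10 + \frac{51}{4}\right)^{2} = \left(\frac{91}{4}\right)^{2} = \frac{8281}{16}$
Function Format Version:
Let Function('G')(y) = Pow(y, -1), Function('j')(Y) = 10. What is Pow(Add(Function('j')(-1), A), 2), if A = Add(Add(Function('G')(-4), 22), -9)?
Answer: Rational(8281, 16) ≈ 517.56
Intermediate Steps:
A = Rational(51, 4) (A = Add(Add(Pow(-4, -1), 22), -9) = Add(Add(Rational(-1, 4), 22), -9) = Add(Rational(87, 4), -9) = Rational(51, 4) ≈ 12.750)
Pow(Add(Function('j')(-1), A), 2) = Pow(Add(10, Rational(51, 4)), 2) = Pow(Rational(91, 4), 2) = Rational(8281, 16)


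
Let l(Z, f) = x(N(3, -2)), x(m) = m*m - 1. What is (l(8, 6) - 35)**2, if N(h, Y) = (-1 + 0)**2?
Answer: 1225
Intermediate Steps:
N(h, Y) = 1 (N(h, Y) = (-1)**2 = 1)
x(m) = -1 + m**2 (x(m) = m**2 - 1 = -1 + m**2)
l(Z, f) = 0 (l(Z, f) = -1 + 1**2 = -1 + 1 = 0)
(l(8, 6) - 35)**2 = (0 - 35)**2 = (-35)**2 = 1225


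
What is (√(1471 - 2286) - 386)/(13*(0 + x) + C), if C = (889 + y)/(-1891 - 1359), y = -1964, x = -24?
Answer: 50180/40517 - 130*I*√815/40517 ≈ 1.2385 - 0.091598*I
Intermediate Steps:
C = 43/130 (C = (889 - 1964)/(-1891 - 1359) = -1075/(-3250) = -1075*(-1/3250) = 43/130 ≈ 0.33077)
(√(1471 - 2286) - 386)/(13*(0 + x) + C) = (√(1471 - 2286) - 386)/(13*(0 - 24) + 43/130) = (√(-815) - 386)/(13*(-24) + 43/130) = (I*√815 - 386)/(-312 + 43/130) = (-386 + I*√815)/(-40517/130) = (-386 + I*√815)*(-130/40517) = 50180/40517 - 130*I*√815/40517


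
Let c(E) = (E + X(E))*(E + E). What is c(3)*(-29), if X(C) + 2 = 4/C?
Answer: -406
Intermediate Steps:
X(C) = -2 + 4/C
c(E) = 2*E*(-2 + E + 4/E) (c(E) = (E + (-2 + 4/E))*(E + E) = (-2 + E + 4/E)*(2*E) = 2*E*(-2 + E + 4/E))
c(3)*(-29) = (8 + 2*3*(-2 + 3))*(-29) = (8 + 2*3*1)*(-29) = (8 + 6)*(-29) = 14*(-29) = -406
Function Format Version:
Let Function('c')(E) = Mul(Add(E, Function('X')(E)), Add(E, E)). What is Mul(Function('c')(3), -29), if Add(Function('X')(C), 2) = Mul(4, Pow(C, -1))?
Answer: -406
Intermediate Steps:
Function('X')(C) = Add(-2, Mul(4, Pow(C, -1)))
Function('c')(E) = Mul(2, E, Add(-2, E, Mul(4, Pow(E, -1)))) (Function('c')(E) = Mul(Add(E, Add(-2, Mul(4, Pow(E, -1)))), Add(E, E)) = Mul(Add(-2, E, Mul(4, Pow(E, -1))), Mul(2, E)) = Mul(2, E, Add(-2, E, Mul(4, Pow(E, -1)))))
Mul(Function('c')(3), -29) = Mul(Add(8, Mul(2, 3, Add(-2, 3))), -29) = Mul(Add(8, Mul(2, 3, 1)), -29) = Mul(Add(8, 6), -29) = Mul(14, -29) = -406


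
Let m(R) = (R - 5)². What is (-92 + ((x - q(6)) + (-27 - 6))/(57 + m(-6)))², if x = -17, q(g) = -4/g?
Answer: 607031044/71289 ≈ 8515.1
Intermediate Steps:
m(R) = (-5 + R)²
(-92 + ((x - q(6)) + (-27 - 6))/(57 + m(-6)))² = (-92 + ((-17 - (-4)/6) + (-27 - 6))/(57 + (-5 - 6)²))² = (-92 + ((-17 - (-4)/6) - 33)/(57 + (-11)²))² = (-92 + ((-17 - 1*(-⅔)) - 33)/(57 + 121))² = (-92 + ((-17 + ⅔) - 33)/178)² = (-92 + (-49/3 - 33)*(1/178))² = (-92 - 148/3*1/178)² = (-92 - 74/267)² = (-24638/267)² = 607031044/71289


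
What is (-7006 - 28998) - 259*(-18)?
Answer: -31342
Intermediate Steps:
(-7006 - 28998) - 259*(-18) = -36004 + 4662 = -31342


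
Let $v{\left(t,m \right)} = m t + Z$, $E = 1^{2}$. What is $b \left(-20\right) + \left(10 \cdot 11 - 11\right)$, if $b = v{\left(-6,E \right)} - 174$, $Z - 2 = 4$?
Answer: $3579$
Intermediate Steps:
$Z = 6$ ($Z = 2 + 4 = 6$)
$E = 1$
$v{\left(t,m \right)} = 6 + m t$ ($v{\left(t,m \right)} = m t + 6 = 6 + m t$)
$b = -174$ ($b = \left(6 + 1 \left(-6\right)\right) - 174 = \left(6 - 6\right) - 174 = 0 - 174 = -174$)
$b \left(-20\right) + \left(10 \cdot 11 - 11\right) = \left(-174\right) \left(-20\right) + \left(10 \cdot 11 - 11\right) = 3480 + \left(110 - 11\right) = 3480 + 99 = 3579$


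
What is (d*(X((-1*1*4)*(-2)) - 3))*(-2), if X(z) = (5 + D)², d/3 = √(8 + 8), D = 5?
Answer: -2328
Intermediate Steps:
d = 12 (d = 3*√(8 + 8) = 3*√16 = 3*4 = 12)
X(z) = 100 (X(z) = (5 + 5)² = 10² = 100)
(d*(X((-1*1*4)*(-2)) - 3))*(-2) = (12*(100 - 3))*(-2) = (12*97)*(-2) = 1164*(-2) = -2328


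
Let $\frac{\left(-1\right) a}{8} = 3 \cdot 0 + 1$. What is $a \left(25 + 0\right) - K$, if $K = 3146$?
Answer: $-3346$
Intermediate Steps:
$a = -8$ ($a = - 8 \left(3 \cdot 0 + 1\right) = - 8 \left(0 + 1\right) = \left(-8\right) 1 = -8$)
$a \left(25 + 0\right) - K = - 8 \left(25 + 0\right) - 3146 = \left(-8\right) 25 - 3146 = -200 - 3146 = -3346$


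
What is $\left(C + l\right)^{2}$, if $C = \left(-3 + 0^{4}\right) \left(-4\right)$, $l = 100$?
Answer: $12544$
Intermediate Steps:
$C = 12$ ($C = \left(-3 + 0\right) \left(-4\right) = \left(-3\right) \left(-4\right) = 12$)
$\left(C + l\right)^{2} = \left(12 + 100\right)^{2} = 112^{2} = 12544$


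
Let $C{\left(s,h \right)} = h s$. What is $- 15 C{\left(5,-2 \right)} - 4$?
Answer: $146$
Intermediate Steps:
$- 15 C{\left(5,-2 \right)} - 4 = - 15 \left(\left(-2\right) 5\right) - 4 = \left(-15\right) \left(-10\right) - 4 = 150 - 4 = 146$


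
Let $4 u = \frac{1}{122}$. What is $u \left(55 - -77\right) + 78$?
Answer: $\frac{9549}{122} \approx 78.271$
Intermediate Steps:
$u = \frac{1}{488}$ ($u = \frac{1}{4 \cdot 122} = \frac{1}{4} \cdot \frac{1}{122} = \frac{1}{488} \approx 0.0020492$)
$u \left(55 - -77\right) + 78 = \frac{55 - -77}{488} + 78 = \frac{55 + 77}{488} + 78 = \frac{1}{488} \cdot 132 + 78 = \frac{33}{122} + 78 = \frac{9549}{122}$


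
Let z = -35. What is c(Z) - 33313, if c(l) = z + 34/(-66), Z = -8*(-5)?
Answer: -1100501/33 ≈ -33349.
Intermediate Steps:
Z = 40
c(l) = -1172/33 (c(l) = -35 + 34/(-66) = -35 + 34*(-1/66) = -35 - 17/33 = -1172/33)
c(Z) - 33313 = -1172/33 - 33313 = -1100501/33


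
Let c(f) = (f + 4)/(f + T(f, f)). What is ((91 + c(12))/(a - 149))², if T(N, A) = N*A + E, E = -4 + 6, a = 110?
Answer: 5755201/1054729 ≈ 5.4566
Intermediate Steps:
E = 2
T(N, A) = 2 + A*N (T(N, A) = N*A + 2 = A*N + 2 = 2 + A*N)
c(f) = (4 + f)/(2 + f + f²) (c(f) = (f + 4)/(f + (2 + f*f)) = (4 + f)/(f + (2 + f²)) = (4 + f)/(2 + f + f²))
((91 + c(12))/(a - 149))² = ((91 + (4 + 12)/(2 + 12 + 12²))/(110 - 149))² = ((91 + 16/(2 + 12 + 144))/(-39))² = ((91 + 16/158)*(-1/39))² = ((91 + (1/158)*16)*(-1/39))² = ((91 + 8/79)*(-1/39))² = ((7197/79)*(-1/39))² = (-2399/1027)² = 5755201/1054729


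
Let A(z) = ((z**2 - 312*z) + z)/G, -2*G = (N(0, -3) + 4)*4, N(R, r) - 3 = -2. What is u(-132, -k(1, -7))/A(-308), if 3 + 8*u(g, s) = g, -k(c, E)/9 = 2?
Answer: 675/762608 ≈ 0.00088512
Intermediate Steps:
N(R, r) = 1 (N(R, r) = 3 - 2 = 1)
k(c, E) = -18 (k(c, E) = -9*2 = -18)
G = -10 (G = -(1 + 4)*4/2 = -5*4/2 = -1/2*20 = -10)
A(z) = -z**2/10 + 311*z/10 (A(z) = ((z**2 - 312*z) + z)/(-10) = (z**2 - 311*z)*(-1/10) = -z**2/10 + 311*z/10)
u(g, s) = -3/8 + g/8
u(-132, -k(1, -7))/A(-308) = (-3/8 + (1/8)*(-132))/(((1/10)*(-308)*(311 - 1*(-308)))) = (-3/8 - 33/2)/(((1/10)*(-308)*(311 + 308))) = -135/(8*((1/10)*(-308)*619)) = -135/(8*(-95326/5)) = -135/8*(-5/95326) = 675/762608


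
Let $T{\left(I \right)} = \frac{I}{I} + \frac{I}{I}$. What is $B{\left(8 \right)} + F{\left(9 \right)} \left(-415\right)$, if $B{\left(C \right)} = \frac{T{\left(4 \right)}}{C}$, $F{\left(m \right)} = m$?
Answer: $- \frac{14939}{4} \approx -3734.8$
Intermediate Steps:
$T{\left(I \right)} = 2$ ($T{\left(I \right)} = 1 + 1 = 2$)
$B{\left(C \right)} = \frac{2}{C}$
$B{\left(8 \right)} + F{\left(9 \right)} \left(-415\right) = \frac{2}{8} + 9 \left(-415\right) = 2 \cdot \frac{1}{8} - 3735 = \frac{1}{4} - 3735 = - \frac{14939}{4}$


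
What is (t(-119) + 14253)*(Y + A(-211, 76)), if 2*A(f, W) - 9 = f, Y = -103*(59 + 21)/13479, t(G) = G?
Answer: -19358194946/13479 ≈ -1.4362e+6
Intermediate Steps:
Y = -8240/13479 (Y = -103*80*(1/13479) = -8240*1/13479 = -8240/13479 ≈ -0.61132)
A(f, W) = 9/2 + f/2
(t(-119) + 14253)*(Y + A(-211, 76)) = (-119 + 14253)*(-8240/13479 + (9/2 + (1/2)*(-211))) = 14134*(-8240/13479 + (9/2 - 211/2)) = 14134*(-8240/13479 - 101) = 14134*(-1369619/13479) = -19358194946/13479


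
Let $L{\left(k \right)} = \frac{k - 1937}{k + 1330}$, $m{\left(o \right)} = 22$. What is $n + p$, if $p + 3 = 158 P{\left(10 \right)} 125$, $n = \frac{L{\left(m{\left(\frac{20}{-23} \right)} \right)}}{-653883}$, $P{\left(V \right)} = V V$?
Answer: $\frac{1745995734452467}{884049816} \approx 1.975 \cdot 10^{6}$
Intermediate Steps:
$L{\left(k \right)} = \frac{-1937 + k}{1330 + k}$
$P{\left(V \right)} = V^{2}$
$n = \frac{1915}{884049816}$ ($n = \frac{\frac{1}{1330 + 22} \left(-1937 + 22\right)}{-653883} = \frac{1}{1352} \left(-1915\right) \left(- \frac{1}{653883}\right) = \left(- \frac{1915}{1352}\right) \left(- \frac{1}{653883}\right) = \frac{1915}{884049816} \approx 2.1662 \cdot 10^{-6}$)
$p = 1974997$ ($p = -3 + 158 \cdot 10^{2} \cdot 125 = -3 + 158 \cdot 100 \cdot 125 = -3 + 15800 \cdot 125 = -3 + 1975000 = 1974997$)
$n + p = \frac{1915}{884049816} + 1974997 = \frac{1745995734452467}{884049816}$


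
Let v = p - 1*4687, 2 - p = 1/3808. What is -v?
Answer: 17840481/3808 ≈ 4685.0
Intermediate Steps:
p = 7615/3808 (p = 2 - 1/3808 = 7615/3808 ≈ 1.9997)
v = -17840481/3808 (v = 7615/3808 - 1*4687 = 7615/3808 - 4687 = -17840481/3808 ≈ -4685.0)
-v = -1*(-17840481/3808) = 17840481/3808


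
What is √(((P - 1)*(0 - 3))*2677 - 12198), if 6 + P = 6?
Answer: 3*I*√463 ≈ 64.552*I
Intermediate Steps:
P = 0 (P = -6 + 6 = 0)
√(((P - 1)*(0 - 3))*2677 - 12198) = √(((0 - 1)*(0 - 3))*2677 - 12198) = √(-1*(-3)*2677 - 12198) = √(3*2677 - 12198) = √(8031 - 12198) = √(-4167) = 3*I*√463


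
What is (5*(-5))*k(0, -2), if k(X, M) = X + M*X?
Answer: 0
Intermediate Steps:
(5*(-5))*k(0, -2) = (5*(-5))*(0*(1 - 2)) = -0*(-1) = -25*0 = 0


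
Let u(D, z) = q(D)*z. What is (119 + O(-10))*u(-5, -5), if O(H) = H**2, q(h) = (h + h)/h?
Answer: -2190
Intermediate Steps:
q(h) = 2 (q(h) = (2*h)/h = 2)
u(D, z) = 2*z
(119 + O(-10))*u(-5, -5) = (119 + (-10)**2)*(2*(-5)) = (119 + 100)*(-10) = 219*(-10) = -2190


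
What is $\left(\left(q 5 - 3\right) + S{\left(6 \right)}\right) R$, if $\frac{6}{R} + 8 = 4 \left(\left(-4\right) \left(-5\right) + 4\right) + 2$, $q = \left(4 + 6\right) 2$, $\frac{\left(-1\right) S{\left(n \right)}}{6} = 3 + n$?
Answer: $\frac{43}{15} \approx 2.8667$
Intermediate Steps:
$S{\left(n \right)} = -18 - 6 n$ ($S{\left(n \right)} = - 6 \left(3 + n\right) = -18 - 6 n$)
$q = 20$ ($q = 10 \cdot 2 = 20$)
$R = \frac{1}{15}$ ($R = \frac{6}{-8 + \left(4 \left(\left(-4\right) \left(-5\right) + 4\right) + 2\right)} = \frac{6}{-8 + \left(4 \left(20 + 4\right) + 2\right)} = \frac{6}{-8 + \left(4 \cdot 24 + 2\right)} = \frac{6}{-8 + \left(96 + 2\right)} = \frac{6}{-8 + 98} = \frac{6}{90} = 6 \cdot \frac{1}{90} = \frac{1}{15} \approx 0.066667$)
$\left(\left(q 5 - 3\right) + S{\left(6 \right)}\right) R = \left(\left(20 \cdot 5 - 3\right) - 54\right) \frac{1}{15} = \left(\left(100 - 3\right) - 54\right) \frac{1}{15} = \left(97 - 54\right) \frac{1}{15} = 43 \cdot \frac{1}{15} = \frac{43}{15}$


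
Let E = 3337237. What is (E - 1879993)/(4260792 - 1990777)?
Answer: 1457244/2270015 ≈ 0.64195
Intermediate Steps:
(E - 1879993)/(4260792 - 1990777) = (3337237 - 1879993)/(4260792 - 1990777) = 1457244/2270015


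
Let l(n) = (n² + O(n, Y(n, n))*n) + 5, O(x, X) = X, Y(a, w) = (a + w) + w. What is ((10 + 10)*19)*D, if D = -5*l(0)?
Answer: -9500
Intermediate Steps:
Y(a, w) = a + 2*w
l(n) = 5 + 4*n² (l(n) = (n² + (n + 2*n)*n) + 5 = (n² + (3*n)*n) + 5 = (n² + 3*n²) + 5 = 4*n² + 5 = 5 + 4*n²)
D = -25 (D = -5*(5 + 4*0²) = -5*(5 + 4*0) = -5*(5 + 0) = -5*5 = -25)
((10 + 10)*19)*D = ((10 + 10)*19)*(-25) = (20*19)*(-25) = 380*(-25) = -9500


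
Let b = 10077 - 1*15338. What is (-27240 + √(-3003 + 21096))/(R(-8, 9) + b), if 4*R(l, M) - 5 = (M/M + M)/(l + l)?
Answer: 871680/168317 - 32*√18093/168317 ≈ 5.1532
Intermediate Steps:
b = -5261 (b = 10077 - 15338 = -5261)
R(l, M) = 5/4 + (1 + M)/(8*l) (R(l, M) = 5/4 + ((M/M + M)/(l + l))/4 = 5/4 + ((1 + M)/((2*l)))/4 = 5/4 + ((1 + M)*(1/(2*l)))/4 = 5/4 + ((1 + M)/(2*l))/4 = 5/4 + (1 + M)/(8*l))
(-27240 + √(-3003 + 21096))/(R(-8, 9) + b) = (-27240 + √(-3003 + 21096))/((⅛)*(1 + 9 + 10*(-8))/(-8) - 5261) = (-27240 + √18093)/((⅛)*(-⅛)*(1 + 9 - 80) - 5261) = (-27240 + √18093)/((⅛)*(-⅛)*(-70) - 5261) = (-27240 + √18093)/(35/32 - 5261) = (-27240 + √18093)/(-168317/32) = (-27240 + √18093)*(-32/168317) = 871680/168317 - 32*√18093/168317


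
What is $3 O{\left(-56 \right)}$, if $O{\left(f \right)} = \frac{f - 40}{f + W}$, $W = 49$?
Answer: $\frac{288}{7} \approx 41.143$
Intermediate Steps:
$O{\left(f \right)} = \frac{-40 + f}{49 + f}$ ($O{\left(f \right)} = \frac{f - 40}{f + 49} = \frac{-40 + f}{49 + f}$)
$3 O{\left(-56 \right)} = 3 \frac{-40 - 56}{49 - 56} = 3 \frac{1}{-7} \left(-96\right) = 3 \left(\left(- \frac{1}{7}\right) \left(-96\right)\right) = 3 \cdot \frac{96}{7} = \frac{288}{7}$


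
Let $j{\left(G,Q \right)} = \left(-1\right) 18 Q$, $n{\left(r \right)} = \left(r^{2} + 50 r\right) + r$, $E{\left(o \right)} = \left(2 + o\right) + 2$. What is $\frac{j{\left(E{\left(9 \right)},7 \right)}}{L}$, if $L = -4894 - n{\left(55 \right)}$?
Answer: $\frac{9}{766} \approx 0.011749$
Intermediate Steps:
$E{\left(o \right)} = 4 + o$
$n{\left(r \right)} = r^{2} + 51 r$
$j{\left(G,Q \right)} = - 18 Q$
$L = -10724$ ($L = -4894 - 55 \left(51 + 55\right) = -4894 - 55 \cdot 106 = -4894 - 5830 = -10724$)
$\frac{j{\left(E{\left(9 \right)},7 \right)}}{L} = \frac{\left(-18\right) 7}{-10724} = \left(-126\right) \left(- \frac{1}{10724}\right) = \frac{9}{766}$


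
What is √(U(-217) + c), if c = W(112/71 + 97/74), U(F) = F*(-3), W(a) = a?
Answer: √18050269366/5254 ≈ 25.571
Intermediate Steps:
U(F) = -3*F
c = 15175/5254 (c = 112/71 + 97/74 = 15175/5254 ≈ 2.8883)
√(U(-217) + c) = √(-3*(-217) + 15175/5254) = √(651 + 15175/5254) = √(3435529/5254) = √18050269366/5254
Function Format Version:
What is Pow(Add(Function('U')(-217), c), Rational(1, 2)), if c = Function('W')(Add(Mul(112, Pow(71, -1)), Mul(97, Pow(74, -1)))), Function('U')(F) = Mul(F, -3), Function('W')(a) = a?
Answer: Mul(Rational(1, 5254), Pow(18050269366, Rational(1, 2))) ≈ 25.571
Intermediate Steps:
Function('U')(F) = Mul(-3, F)
c = Rational(15175, 5254) (c = Add(Mul(112, Pow(71, -1)), Mul(97, Pow(74, -1))) = Add(Mul(112, Rational(1, 71)), Mul(97, Rational(1, 74))) = Add(Rational(112, 71), Rational(97, 74)) = Rational(15175, 5254) ≈ 2.8883)
Pow(Add(Function('U')(-217), c), Rational(1, 2)) = Pow(Add(Mul(-3, -217), Rational(15175, 5254)), Rational(1, 2)) = Pow(Add(651, Rational(15175, 5254)), Rational(1, 2)) = Pow(Rational(3435529, 5254), Rational(1, 2)) = Mul(Rational(1, 5254), Pow(18050269366, Rational(1, 2)))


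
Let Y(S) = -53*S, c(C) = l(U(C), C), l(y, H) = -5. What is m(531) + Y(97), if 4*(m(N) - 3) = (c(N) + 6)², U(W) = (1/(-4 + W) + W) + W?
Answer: -20551/4 ≈ -5137.8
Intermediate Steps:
U(W) = 1/(-4 + W) + 2*W (U(W) = (W + 1/(-4 + W)) + W = 1/(-4 + W) + 2*W)
c(C) = -5
m(N) = 13/4 (m(N) = 3 + (-5 + 6)²/4 = 3 + (¼)*1² = 3 + (¼)*1 = 3 + ¼ = 13/4)
m(531) + Y(97) = 13/4 - 53*97 = 13/4 - 5141 = -20551/4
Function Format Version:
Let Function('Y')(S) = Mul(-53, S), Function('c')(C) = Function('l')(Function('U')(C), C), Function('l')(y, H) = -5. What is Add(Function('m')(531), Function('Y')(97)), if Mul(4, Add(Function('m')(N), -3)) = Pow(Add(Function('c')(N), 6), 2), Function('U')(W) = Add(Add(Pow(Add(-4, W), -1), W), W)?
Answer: Rational(-20551, 4) ≈ -5137.8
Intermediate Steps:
Function('U')(W) = Add(Pow(Add(-4, W), -1), Mul(2, W)) (Function('U')(W) = Add(Add(W, Pow(Add(-4, W), -1)), W) = Add(Pow(Add(-4, W), -1), Mul(2, W)))
Function('c')(C) = -5
Function('m')(N) = Rational(13, 4) (Function('m')(N) = Add(3, Mul(Rational(1, 4), Pow(Add(-5, 6), 2))) = Add(3, Mul(Rational(1, 4), Pow(1, 2))) = Add(3, Mul(Rational(1, 4), 1)) = Add(3, Rational(1, 4)) = Rational(13, 4))
Add(Function('m')(531), Function('Y')(97)) = Add(Rational(13, 4), Mul(-53, 97)) = Add(Rational(13, 4), -5141) = Rational(-20551, 4)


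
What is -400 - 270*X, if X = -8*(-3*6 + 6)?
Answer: -26320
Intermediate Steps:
X = 96 (X = -8*(-18 + 6) = -8*(-12) = 96)
-400 - 270*X = -400 - 270*96 = -400 - 25920 = -26320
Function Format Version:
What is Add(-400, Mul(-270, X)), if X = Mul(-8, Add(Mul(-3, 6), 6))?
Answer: -26320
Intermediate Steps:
X = 96 (X = Mul(-8, Add(-18, 6)) = Mul(-8, -12) = 96)
Add(-400, Mul(-270, X)) = Add(-400, Mul(-270, 96)) = Add(-400, -25920) = -26320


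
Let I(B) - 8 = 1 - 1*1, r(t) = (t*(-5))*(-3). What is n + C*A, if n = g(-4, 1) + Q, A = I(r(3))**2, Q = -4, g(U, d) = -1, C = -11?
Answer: -709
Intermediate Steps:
r(t) = 15*t (r(t) = -5*t*(-3) = 15*t)
I(B) = 8 (I(B) = 8 + (1 - 1*1) = 8 + (1 - 1) = 8 + 0 = 8)
A = 64 (A = 8**2 = 64)
n = -5 (n = -1 - 4 = -5)
n + C*A = -5 - 11*64 = -5 - 704 = -709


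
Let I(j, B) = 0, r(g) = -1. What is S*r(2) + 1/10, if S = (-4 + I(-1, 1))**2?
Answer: -159/10 ≈ -15.900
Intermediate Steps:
S = 16 (S = (-4 + 0)**2 = (-4)**2 = 16)
S*r(2) + 1/10 = 16*(-1) + 1/10 = -16 + 1/10 = -159/10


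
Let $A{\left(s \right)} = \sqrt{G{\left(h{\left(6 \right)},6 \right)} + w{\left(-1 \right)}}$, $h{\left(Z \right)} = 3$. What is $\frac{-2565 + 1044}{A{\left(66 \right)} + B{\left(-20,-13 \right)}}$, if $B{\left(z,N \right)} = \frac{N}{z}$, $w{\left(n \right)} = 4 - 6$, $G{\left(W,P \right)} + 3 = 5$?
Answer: $-2340$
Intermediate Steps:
$G{\left(W,P \right)} = 2$ ($G{\left(W,P \right)} = -3 + 5 = 2$)
$w{\left(n \right)} = -2$ ($w{\left(n \right)} = 4 - 6 = -2$)
$A{\left(s \right)} = 0$ ($A{\left(s \right)} = \sqrt{2 - 2} = \sqrt{0} = 0$)
$\frac{-2565 + 1044}{A{\left(66 \right)} + B{\left(-20,-13 \right)}} = \frac{-2565 + 1044}{0 - \frac{13}{-20}} = - \frac{1521}{0 - - \frac{13}{20}} = - \frac{1521}{0 + \frac{13}{20}} = - \frac{1521}{\frac{13}{20}} = \left(-1521\right) \frac{20}{13} = -2340$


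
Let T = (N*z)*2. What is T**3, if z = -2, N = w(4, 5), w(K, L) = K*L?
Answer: -512000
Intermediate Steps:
N = 20 (N = 4*5 = 20)
T = -80 (T = (20*(-2))*2 = -40*2 = -80)
T**3 = (-80)**3 = -512000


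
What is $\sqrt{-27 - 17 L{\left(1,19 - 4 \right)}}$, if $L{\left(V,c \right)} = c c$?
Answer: $6 i \sqrt{107} \approx 62.064 i$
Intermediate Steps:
$L{\left(V,c \right)} = c^{2}$
$\sqrt{-27 - 17 L{\left(1,19 - 4 \right)}} = \sqrt{-27 - 17 \left(19 - 4\right)^{2}} = \sqrt{-27 - 17 \cdot 15^{2}} = \sqrt{-27 - 3825} = \sqrt{-3852} = 6 i \sqrt{107}$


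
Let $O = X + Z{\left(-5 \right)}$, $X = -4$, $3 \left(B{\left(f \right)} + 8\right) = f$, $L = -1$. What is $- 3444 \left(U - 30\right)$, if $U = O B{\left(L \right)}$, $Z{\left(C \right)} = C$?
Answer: $-154980$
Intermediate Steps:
$B{\left(f \right)} = -8 + \frac{f}{3}$
$O = -9$ ($O = -4 - 5 = -9$)
$U = 75$ ($U = - 9 \left(-8 + \frac{1}{3} \left(-1\right)\right) = - 9 \left(-8 - \frac{1}{3}\right) = \left(-9\right) \left(- \frac{25}{3}\right) = 75$)
$- 3444 \left(U - 30\right) = - 3444 \left(75 - 30\right) = \left(-3444\right) 45 = -154980$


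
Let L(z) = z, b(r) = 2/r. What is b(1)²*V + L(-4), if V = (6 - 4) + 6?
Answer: 28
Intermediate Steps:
V = 8 (V = 2 + 6 = 8)
b(1)²*V + L(-4) = (2/1)²*8 - 4 = (2*1)²*8 - 4 = 2²*8 - 4 = 4*8 - 4 = 32 - 4 = 28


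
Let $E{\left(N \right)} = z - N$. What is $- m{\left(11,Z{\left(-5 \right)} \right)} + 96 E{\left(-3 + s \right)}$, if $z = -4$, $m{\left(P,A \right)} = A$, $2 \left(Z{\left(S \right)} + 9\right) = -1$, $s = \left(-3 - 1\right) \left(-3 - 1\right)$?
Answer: $- \frac{3245}{2} \approx -1622.5$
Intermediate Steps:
$s = 16$ ($s = \left(-4\right) \left(-4\right) = 16$)
$Z{\left(S \right)} = - \frac{19}{2}$ ($Z{\left(S \right)} = -9 + \frac{1}{2} \left(-1\right) = -9 - \frac{1}{2} = - \frac{19}{2}$)
$E{\left(N \right)} = -4 - N$
$- m{\left(11,Z{\left(-5 \right)} \right)} + 96 E{\left(-3 + s \right)} = \left(-1\right) \left(- \frac{19}{2}\right) + 96 \left(-4 - \left(-3 + 16\right)\right) = \frac{19}{2} + 96 \left(-4 - 13\right) = \frac{19}{2} + 96 \left(-17\right) = \frac{19}{2} - 1632 = - \frac{3245}{2}$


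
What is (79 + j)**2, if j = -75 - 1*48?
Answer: 1936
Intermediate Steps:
j = -123 (j = -75 - 48 = -123)
(79 + j)**2 = (79 - 123)**2 = (-44)**2 = 1936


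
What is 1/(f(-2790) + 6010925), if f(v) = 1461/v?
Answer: 930/5590159763 ≈ 1.6636e-7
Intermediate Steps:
1/(f(-2790) + 6010925) = 1/(1461/(-2790) + 6010925) = 1/(1461*(-1/2790) + 6010925) = 1/(-487/930 + 6010925) = 1/(5590159763/930) = 930/5590159763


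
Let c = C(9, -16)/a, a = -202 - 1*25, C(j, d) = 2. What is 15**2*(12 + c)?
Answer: 612450/227 ≈ 2698.0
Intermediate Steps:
a = -227 (a = -202 - 25 = -227)
c = -2/227 (c = 2/(-227) = 2*(-1/227) = -2/227 ≈ -0.0088106)
15**2*(12 + c) = 15**2*(12 - 2/227) = 225*(2722/227) = 612450/227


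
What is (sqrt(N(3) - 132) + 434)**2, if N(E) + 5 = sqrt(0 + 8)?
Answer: (434 + I*sqrt(137 - 2*sqrt(2)))**2 ≈ 1.8822e+5 + 10054.0*I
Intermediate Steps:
N(E) = -5 + 2*sqrt(2) (N(E) = -5 + sqrt(0 + 8) = -5 + sqrt(8) = -5 + 2*sqrt(2))
(sqrt(N(3) - 132) + 434)**2 = (sqrt((-5 + 2*sqrt(2)) - 132) + 434)**2 = (sqrt(-137 + 2*sqrt(2)) + 434)**2 = (434 + sqrt(-137 + 2*sqrt(2)))**2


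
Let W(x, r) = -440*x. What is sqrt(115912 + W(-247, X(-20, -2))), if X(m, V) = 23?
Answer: 4*sqrt(14037) ≈ 473.91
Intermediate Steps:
sqrt(115912 + W(-247, X(-20, -2))) = sqrt(115912 - 440*(-247)) = sqrt(115912 + 108680) = sqrt(224592) = 4*sqrt(14037)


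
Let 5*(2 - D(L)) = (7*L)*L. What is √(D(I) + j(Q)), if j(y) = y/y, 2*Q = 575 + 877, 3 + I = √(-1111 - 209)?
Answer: 2*√(11490 + 105*I*√330)/5 ≈ 43.023 + 3.5468*I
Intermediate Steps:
I = -3 + 2*I*√330 (I = -3 + √(-1111 - 209) = -3 + √(-1320) = -3 + 2*I*√330 ≈ -3.0 + 36.332*I)
D(L) = 2 - 7*L²/5 (D(L) = 2 - 7*L*L/5 = 2 - 7*L²/5)
Q = 726 (Q = (575 + 877)/2 = (½)*1452 = 726)
j(y) = 1
√(D(I) + j(Q)) = √((2 - 7*(-3 + 2*I*√330)²/5) + 1) = √(3 - 7*(-3 + 2*I*√330)²/5)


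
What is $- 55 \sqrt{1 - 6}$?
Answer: $- 55 i \sqrt{5} \approx - 122.98 i$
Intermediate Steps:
$- 55 \sqrt{1 - 6} = - 55 \sqrt{-5} = - 55 i \sqrt{5}$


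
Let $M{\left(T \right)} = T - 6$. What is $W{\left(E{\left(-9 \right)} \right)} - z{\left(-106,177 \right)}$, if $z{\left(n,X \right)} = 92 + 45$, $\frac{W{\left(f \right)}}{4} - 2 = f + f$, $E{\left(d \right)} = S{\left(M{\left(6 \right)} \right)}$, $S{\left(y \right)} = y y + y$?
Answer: $-129$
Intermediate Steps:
$M{\left(T \right)} = -6 + T$ ($M{\left(T \right)} = T - 6 = -6 + T$)
$S{\left(y \right)} = y + y^{2}$ ($S{\left(y \right)} = y^{2} + y = y + y^{2}$)
$E{\left(d \right)} = 0$ ($E{\left(d \right)} = \left(-6 + 6\right) \left(1 + \left(-6 + 6\right)\right) = 0 \left(1 + 0\right) = 0 \cdot 1 = 0$)
$W{\left(f \right)} = 8 + 8 f$ ($W{\left(f \right)} = 8 + 4 \left(f + f\right) = 8 + 4 \cdot 2 f = 8 + 8 f$)
$z{\left(n,X \right)} = 137$
$W{\left(E{\left(-9 \right)} \right)} - z{\left(-106,177 \right)} = \left(8 + 8 \cdot 0\right) - 137 = \left(8 + 0\right) - 137 = 8 - 137 = -129$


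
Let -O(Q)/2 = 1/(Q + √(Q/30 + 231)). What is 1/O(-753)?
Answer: 753/2 - √20590/20 ≈ 369.33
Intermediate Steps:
O(Q) = -2/(Q + √(231 + Q/30)) (O(Q) = -2/(Q + √(Q/30 + 231)) = -2/(Q + √(231 + Q/30)))
1/O(-753) = 1/(-2*√30/(√(6930 - 753) - 753*√30)) = 1/(-2*√30/(√6177 - 753*√30)) = -√30*(√6177 - 753*√30)/60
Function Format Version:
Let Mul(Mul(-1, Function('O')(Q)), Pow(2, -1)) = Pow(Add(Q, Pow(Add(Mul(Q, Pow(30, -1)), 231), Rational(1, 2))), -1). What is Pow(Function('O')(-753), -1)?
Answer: Add(Rational(753, 2), Mul(Rational(-1, 20), Pow(20590, Rational(1, 2)))) ≈ 369.33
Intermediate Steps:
Function('O')(Q) = Mul(-2, Pow(Add(Q, Pow(Add(231, Mul(Rational(1, 30), Q)), Rational(1, 2))), -1)) (Function('O')(Q) = Mul(-2, Pow(Add(Q, Pow(Add(Mul(Q, Pow(30, -1)), 231), Rational(1, 2))), -1)) = Mul(-2, Pow(Add(Q, Pow(Add(Mul(Q, Rational(1, 30)), 231), Rational(1, 2))), -1)) = Mul(-2, Pow(Add(Q, Pow(Add(Mul(Rational(1, 30), Q), 231), Rational(1, 2))), -1)) = Mul(-2, Pow(Add(Q, Pow(Add(231, Mul(Rational(1, 30), Q)), Rational(1, 2))), -1)))
Pow(Function('O')(-753), -1) = Pow(Mul(-2, Pow(30, Rational(1, 2)), Pow(Add(Pow(Add(6930, -753), Rational(1, 2)), Mul(-753, Pow(30, Rational(1, 2)))), -1)), -1) = Pow(Mul(-2, Pow(30, Rational(1, 2)), Pow(Add(Pow(6177, Rational(1, 2)), Mul(-753, Pow(30, Rational(1, 2)))), -1)), -1) = Mul(Rational(-1, 60), Pow(30, Rational(1, 2)), Add(Pow(6177, Rational(1, 2)), Mul(-753, Pow(30, Rational(1, 2)))))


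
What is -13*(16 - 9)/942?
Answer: -91/942 ≈ -0.096603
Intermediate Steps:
-13*(16 - 9)/942 = -13*7*(1/942) = -91*1/942 = -91/942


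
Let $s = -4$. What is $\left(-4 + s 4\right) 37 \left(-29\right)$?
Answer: $21460$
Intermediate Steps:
$\left(-4 + s 4\right) 37 \left(-29\right) = \left(-4 - 16\right) 37 \left(-29\right) = \left(-20\right) 37 \left(-29\right) = \left(-740\right) \left(-29\right) = 21460$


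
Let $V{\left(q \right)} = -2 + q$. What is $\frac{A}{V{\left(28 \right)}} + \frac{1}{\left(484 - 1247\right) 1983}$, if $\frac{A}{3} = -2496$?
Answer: $- \frac{435752353}{1513029} \approx -288.0$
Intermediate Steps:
$A = -7488$ ($A = 3 \left(-2496\right) = -7488$)
$\frac{A}{V{\left(28 \right)}} + \frac{1}{\left(484 - 1247\right) 1983} = - \frac{7488}{-2 + 28} + \frac{1}{\left(484 - 1247\right) 1983} = - \frac{7488}{26} + \frac{1}{-763} \cdot \frac{1}{1983} = \left(-7488\right) \frac{1}{26} - \frac{1}{1513029} = -288 - \frac{1}{1513029} = - \frac{435752353}{1513029}$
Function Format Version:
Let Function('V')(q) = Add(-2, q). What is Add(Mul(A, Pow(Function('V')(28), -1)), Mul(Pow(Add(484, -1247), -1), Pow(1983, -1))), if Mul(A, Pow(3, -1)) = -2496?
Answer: Rational(-435752353, 1513029) ≈ -288.00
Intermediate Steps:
A = -7488 (A = Mul(3, -2496) = -7488)
Add(Mul(A, Pow(Function('V')(28), -1)), Mul(Pow(Add(484, -1247), -1), Pow(1983, -1))) = Add(Mul(-7488, Pow(Add(-2, 28), -1)), Mul(Pow(Add(484, -1247), -1), Pow(1983, -1))) = Add(Mul(-7488, Pow(26, -1)), Mul(Pow(-763, -1), Rational(1, 1983))) = Add(Mul(-7488, Rational(1, 26)), Mul(Rational(-1, 763), Rational(1, 1983))) = Add(-288, Rational(-1, 1513029)) = Rational(-435752353, 1513029)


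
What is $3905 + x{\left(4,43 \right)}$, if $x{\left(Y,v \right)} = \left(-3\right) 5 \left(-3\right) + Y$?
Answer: $3954$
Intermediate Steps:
$x{\left(Y,v \right)} = 45 + Y$ ($x{\left(Y,v \right)} = \left(-15\right) \left(-3\right) + Y = 45 + Y$)
$3905 + x{\left(4,43 \right)} = 3905 + \left(45 + 4\right) = 3905 + 49 = 3954$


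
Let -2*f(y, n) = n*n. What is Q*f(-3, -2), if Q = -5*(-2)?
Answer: -20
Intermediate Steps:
f(y, n) = -n²/2 (f(y, n) = -n*n/2 = -n²/2)
Q = 10
Q*f(-3, -2) = 10*(-½*(-2)²) = 10*(-½*4) = 10*(-2) = -20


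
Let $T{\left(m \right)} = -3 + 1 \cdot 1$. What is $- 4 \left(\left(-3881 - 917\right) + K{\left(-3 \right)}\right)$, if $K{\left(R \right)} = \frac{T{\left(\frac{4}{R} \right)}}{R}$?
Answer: $\frac{57568}{3} \approx 19189.0$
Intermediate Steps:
$T{\left(m \right)} = -2$ ($T{\left(m \right)} = -3 + 1 = -2$)
$K{\left(R \right)} = - \frac{2}{R}$
$- 4 \left(\left(-3881 - 917\right) + K{\left(-3 \right)}\right) = - 4 \left(\left(-3881 - 917\right) - \frac{2}{-3}\right) = - 4 \left(-4798 - - \frac{2}{3}\right) = - 4 \left(-4798 + \frac{2}{3}\right) = \left(-4\right) \left(- \frac{14392}{3}\right) = \frac{57568}{3}$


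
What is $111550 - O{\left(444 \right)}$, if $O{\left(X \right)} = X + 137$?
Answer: $110969$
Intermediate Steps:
$O{\left(X \right)} = 137 + X$
$111550 - O{\left(444 \right)} = 111550 - \left(137 + 444\right) = 111550 - 581 = 110969$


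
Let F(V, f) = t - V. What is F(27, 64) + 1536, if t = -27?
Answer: 1482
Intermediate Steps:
F(V, f) = -27 - V
F(27, 64) + 1536 = (-27 - 1*27) + 1536 = (-27 - 27) + 1536 = -54 + 1536 = 1482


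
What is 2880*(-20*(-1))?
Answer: 57600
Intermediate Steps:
2880*(-20*(-1)) = 2880*20 = 57600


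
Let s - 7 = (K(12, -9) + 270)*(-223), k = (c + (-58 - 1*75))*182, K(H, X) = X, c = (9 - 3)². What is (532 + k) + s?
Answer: -75318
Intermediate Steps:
c = 36 (c = 6² = 36)
k = -17654 (k = (36 + (-58 - 1*75))*182 = (36 + (-58 - 75))*182 = (36 - 133)*182 = -97*182 = -17654)
s = -58196 (s = 7 + (-9 + 270)*(-223) = 7 + 261*(-223) = 7 - 58203 = -58196)
(532 + k) + s = (532 - 17654) - 58196 = -17122 - 58196 = -75318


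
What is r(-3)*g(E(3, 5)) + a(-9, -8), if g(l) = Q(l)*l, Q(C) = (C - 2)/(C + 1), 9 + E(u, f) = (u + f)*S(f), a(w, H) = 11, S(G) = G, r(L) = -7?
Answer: -5941/32 ≈ -185.66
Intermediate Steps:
E(u, f) = -9 + f*(f + u) (E(u, f) = -9 + (u + f)*f = -9 + (f + u)*f = -9 + f*(f + u))
Q(C) = (-2 + C)/(1 + C)
g(l) = l*(-2 + l)/(1 + l) (g(l) = ((-2 + l)/(1 + l))*l = l*(-2 + l)/(1 + l))
r(-3)*g(E(3, 5)) + a(-9, -8) = -7*(-9 + 5² + 5*3)*(-2 + (-9 + 5² + 5*3))/(1 + (-9 + 5² + 5*3)) + 11 = -7*(-9 + 25 + 15)*(-2 + (-9 + 25 + 15))/(1 + (-9 + 25 + 15)) + 11 = -217*(-2 + 31)/(1 + 31) + 11 = -217*29/32 + 11 = -7*899/32 + 11 = -6293/32 + 11 = -5941/32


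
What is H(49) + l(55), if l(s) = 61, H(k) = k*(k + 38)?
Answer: 4324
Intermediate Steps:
H(k) = k*(38 + k)
H(49) + l(55) = 49*(38 + 49) + 61 = 49*87 + 61 = 4263 + 61 = 4324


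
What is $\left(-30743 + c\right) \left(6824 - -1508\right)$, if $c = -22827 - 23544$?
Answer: $-642513848$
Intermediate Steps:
$c = -46371$ ($c = -22827 - 23544 = -46371$)
$\left(-30743 + c\right) \left(6824 - -1508\right) = \left(-30743 - 46371\right) \left(6824 - -1508\right) = - 77114 \left(6824 + \left(-7183 + 8691\right)\right) = - 77114 \left(6824 + 1508\right) = \left(-77114\right) 8332 = -642513848$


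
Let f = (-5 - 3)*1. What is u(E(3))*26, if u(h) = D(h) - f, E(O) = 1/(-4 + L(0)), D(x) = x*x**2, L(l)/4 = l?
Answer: 6643/32 ≈ 207.59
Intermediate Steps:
L(l) = 4*l
D(x) = x**3
f = -8 (f = -8*1 = -8)
E(O) = -1/4 (E(O) = 1/(-4 + 4*0) = 1/(-4 + 0) = 1/(-4) = -1/4)
u(h) = 8 + h**3 (u(h) = h**3 - 1*(-8) = h**3 + 8 = 8 + h**3)
u(E(3))*26 = (8 + (-1/4)**3)*26 = (8 - 1/64)*26 = (511/64)*26 = 6643/32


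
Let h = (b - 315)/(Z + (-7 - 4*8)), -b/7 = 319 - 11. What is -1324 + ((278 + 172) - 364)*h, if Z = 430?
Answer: -730190/391 ≈ -1867.5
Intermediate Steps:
b = -2156 (b = -7*(319 - 11) = -7*308 = -2156)
h = -2471/391 (h = (-2156 - 315)/(430 + (-7 - 4*8)) = -2471/(430 + (-7 - 32)) = -2471/(430 - 39) = -2471/391 ≈ -6.3197)
-1324 + ((278 + 172) - 364)*h = -1324 + ((278 + 172) - 364)*(-2471/391) = -1324 + (450 - 364)*(-2471/391) = -1324 + 86*(-2471/391) = -1324 - 212506/391 = -730190/391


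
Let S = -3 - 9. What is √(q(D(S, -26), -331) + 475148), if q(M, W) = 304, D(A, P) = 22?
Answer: 6*√13207 ≈ 689.53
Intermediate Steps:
S = -12
√(q(D(S, -26), -331) + 475148) = √(304 + 475148) = √475452 = 6*√13207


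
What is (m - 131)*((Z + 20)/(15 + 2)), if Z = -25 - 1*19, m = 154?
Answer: -552/17 ≈ -32.471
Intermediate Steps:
Z = -44 (Z = -25 - 19 = -44)
(m - 131)*((Z + 20)/(15 + 2)) = (154 - 131)*((-44 + 20)/(15 + 2)) = 23*(-24/17) = -552/17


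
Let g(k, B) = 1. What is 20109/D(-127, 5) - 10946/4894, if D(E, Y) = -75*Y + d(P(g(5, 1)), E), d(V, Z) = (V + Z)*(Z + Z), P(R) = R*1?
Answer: -41299598/25798721 ≈ -1.6008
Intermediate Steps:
P(R) = R
d(V, Z) = 2*Z*(V + Z) (d(V, Z) = (V + Z)*(2*Z) = 2*Z*(V + Z))
D(E, Y) = -75*Y + 2*E*(1 + E)
20109/D(-127, 5) - 10946/4894 = 20109/(-75*5 + 2*(-127)*(1 - 127)) - 10946/4894 = 20109/(-375 + 2*(-127)*(-126)) - 10946*1/4894 = 20109/(-375 + 32004) - 5473/2447 = 20109/31629 - 5473/2447 = 20109*(1/31629) - 5473/2447 = 6703/10543 - 5473/2447 = -41299598/25798721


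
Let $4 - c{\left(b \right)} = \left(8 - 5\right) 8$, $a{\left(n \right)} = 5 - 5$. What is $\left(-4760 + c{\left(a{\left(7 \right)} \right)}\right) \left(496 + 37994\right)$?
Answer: $-183982200$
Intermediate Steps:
$a{\left(n \right)} = 0$
$c{\left(b \right)} = -20$ ($c{\left(b \right)} = 4 - \left(8 - 5\right) 8 = 4 - 3 \cdot 8 = 4 - 24 = -20$)
$\left(-4760 + c{\left(a{\left(7 \right)} \right)}\right) \left(496 + 37994\right) = \left(-4760 - 20\right) \left(496 + 37994\right) = \left(-4780\right) 38490 = -183982200$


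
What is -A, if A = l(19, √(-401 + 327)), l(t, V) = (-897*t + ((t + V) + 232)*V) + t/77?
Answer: 1317990/77 - 251*I*√74 ≈ 17117.0 - 2159.2*I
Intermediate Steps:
l(t, V) = -69068*t/77 + V*(232 + V + t) (l(t, V) = (-897*t + ((V + t) + 232)*V) + t*(1/77) = (-897*t + (232 + V + t)*V) + t/77 = (-897*t + V*(232 + V + t)) + t/77 = -69068*t/77 + V*(232 + V + t))
A = -1317990/77 + 251*I*√74 (A = (√(-401 + 327))² + 232*√(-401 + 327) - 69068/77*19 + √(-401 + 327)*19 = (√(-74))² + 232*√(-74) - 1312292/77 + √(-74)*19 = (I*√74)² + 232*(I*√74) - 1312292/77 + (I*√74)*19 = -74 + 232*I*√74 - 1312292/77 + 19*I*√74 = -1317990/77 + 251*I*√74 ≈ -17117.0 + 2159.2*I)
-A = -(-1317990/77 + 251*I*√74) = 1317990/77 - 251*I*√74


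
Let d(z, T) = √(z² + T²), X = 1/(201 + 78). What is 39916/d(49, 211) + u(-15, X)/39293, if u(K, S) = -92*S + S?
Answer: -91/10962747 + 19958*√46922/23461 ≈ 184.27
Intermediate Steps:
X = 1/279 ≈ 0.0035842
u(K, S) = -91*S
d(z, T) = √(T² + z²)
39916/d(49, 211) + u(-15, X)/39293 = 39916/(√(211² + 49²)) - 91*1/279/39293 = 39916/(√(44521 + 2401)) - 91/279*1/39293 = 39916/(√46922) - 91/10962747 = 39916*(√46922/46922) - 91/10962747 = 19958*√46922/23461 - 91/10962747 = -91/10962747 + 19958*√46922/23461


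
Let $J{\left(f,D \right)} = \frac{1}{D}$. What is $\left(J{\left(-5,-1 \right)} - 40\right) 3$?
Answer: $-123$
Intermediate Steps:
$\left(J{\left(-5,-1 \right)} - 40\right) 3 = \left(\frac{1}{-1} - 40\right) 3 = \left(-1 - 40\right) 3 = \left(-41\right) 3 = -123$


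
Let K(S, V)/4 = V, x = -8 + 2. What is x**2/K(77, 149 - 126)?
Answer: 9/23 ≈ 0.39130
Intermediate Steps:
x = -6
K(S, V) = 4*V
x**2/K(77, 149 - 126) = (-6)**2/((4*(149 - 126))) = 36/((4*23)) = 36/92 = 36*(1/92) = 9/23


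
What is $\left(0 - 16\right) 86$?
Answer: $-1376$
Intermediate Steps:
$\left(0 - 16\right) 86 = \left(-16\right) 86 = -1376$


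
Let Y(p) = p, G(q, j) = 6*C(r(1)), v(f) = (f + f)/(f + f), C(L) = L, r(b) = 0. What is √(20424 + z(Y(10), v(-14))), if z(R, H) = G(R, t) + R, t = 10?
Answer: √20434 ≈ 142.95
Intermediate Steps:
v(f) = 1 (v(f) = (2*f)/((2*f)) = (2*f)*(1/(2*f)) = 1)
G(q, j) = 0 (G(q, j) = 6*0 = 0)
z(R, H) = R (z(R, H) = 0 + R = R)
√(20424 + z(Y(10), v(-14))) = √(20424 + 10) = √20434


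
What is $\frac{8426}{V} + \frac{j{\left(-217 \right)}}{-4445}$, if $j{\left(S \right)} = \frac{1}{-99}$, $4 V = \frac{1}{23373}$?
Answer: $\frac{346659307477561}{440055} \approx 7.8776 \cdot 10^{8}$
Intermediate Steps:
$V = \frac{1}{93492}$ ($V = \frac{1}{4 \cdot 23373} = \frac{1}{4} \cdot \frac{1}{23373} = \frac{1}{93492} \approx 1.0696 \cdot 10^{-5}$)
$j{\left(S \right)} = - \frac{1}{99}$
$\frac{8426}{V} + \frac{j{\left(-217 \right)}}{-4445} = 8426 \frac{1}{\frac{1}{93492}} - \frac{1}{99 \left(-4445\right)} = 8426 \cdot 93492 - - \frac{1}{440055} = 787763592 + \frac{1}{440055} = \frac{346659307477561}{440055}$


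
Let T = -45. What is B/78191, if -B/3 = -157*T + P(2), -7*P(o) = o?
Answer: -148359/547337 ≈ -0.27106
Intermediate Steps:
P(o) = -o/7
B = -148359/7 (B = -3*(-157*(-45) - ⅐*2) = -3*(7065 - 2/7) = -3*49453/7 = -148359/7 ≈ -21194.)
B/78191 = -148359/7/78191 = -148359/7*1/78191 = -148359/547337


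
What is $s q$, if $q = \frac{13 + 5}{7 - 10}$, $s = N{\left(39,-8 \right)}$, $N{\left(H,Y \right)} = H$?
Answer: $-234$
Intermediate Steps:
$s = 39$
$q = -6$ ($q = \frac{18}{-3} = 18 \left(- \frac{1}{3}\right) = -6$)
$s q = 39 \left(-6\right) = -234$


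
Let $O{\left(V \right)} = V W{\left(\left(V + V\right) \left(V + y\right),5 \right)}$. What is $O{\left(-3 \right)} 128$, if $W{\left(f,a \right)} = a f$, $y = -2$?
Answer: $-57600$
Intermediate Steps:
$O{\left(V \right)} = 10 V^{2} \left(-2 + V\right)$ ($O{\left(V \right)} = V 5 \left(V + V\right) \left(V - 2\right) = V 5 \cdot 2 V \left(-2 + V\right) = V 10 V \left(-2 + V\right) = 10 V^{2} \left(-2 + V\right)$)
$O{\left(-3 \right)} 128 = 10 \left(-3\right)^{2} \left(-2 - 3\right) 128 = 10 \cdot 9 \left(-5\right) 128 = \left(-450\right) 128 = -57600$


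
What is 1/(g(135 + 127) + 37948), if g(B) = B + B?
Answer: 1/38472 ≈ 2.5993e-5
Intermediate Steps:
g(B) = 2*B
1/(g(135 + 127) + 37948) = 1/(2*(135 + 127) + 37948) = 1/(2*262 + 37948) = 1/(524 + 37948) = 1/38472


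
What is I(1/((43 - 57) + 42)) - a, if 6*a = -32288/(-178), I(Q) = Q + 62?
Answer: 237763/7476 ≈ 31.803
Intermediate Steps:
I(Q) = 62 + Q
a = 8072/267 (a = (-32288/(-178))/6 = (-32288*(-1/178))/6 = (⅙)*(16144/89) = 8072/267 ≈ 30.232)
I(1/((43 - 57) + 42)) - a = (62 + 1/((43 - 57) + 42)) - 1*8072/267 = (62 + 1/(-14 + 42)) - 8072/267 = (62 + 1/28) - 8072/267 = 1737/28 - 8072/267 = 237763/7476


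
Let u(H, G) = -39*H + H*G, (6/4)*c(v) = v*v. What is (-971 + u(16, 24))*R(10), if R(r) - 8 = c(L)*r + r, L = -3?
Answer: -94458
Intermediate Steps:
c(v) = 2*v²/3 (c(v) = 2*(v*v)/3 = 2*v²/3)
u(H, G) = -39*H + G*H
R(r) = 8 + 7*r (R(r) = 8 + (((⅔)*(-3)²)*r + r) = 8 + (((⅔)*9)*r + r) = 8 + (6*r + r) = 8 + 7*r)
(-971 + u(16, 24))*R(10) = (-971 + 16*(-39 + 24))*(8 + 7*10) = (-971 + 16*(-15))*(8 + 70) = (-971 - 240)*78 = -1211*78 = -94458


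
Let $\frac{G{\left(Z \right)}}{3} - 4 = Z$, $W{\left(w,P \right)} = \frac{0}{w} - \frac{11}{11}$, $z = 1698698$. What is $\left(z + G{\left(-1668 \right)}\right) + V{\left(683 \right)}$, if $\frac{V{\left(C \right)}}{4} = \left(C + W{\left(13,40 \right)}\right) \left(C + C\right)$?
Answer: $5420154$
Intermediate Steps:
$W{\left(w,P \right)} = -1$ ($W{\left(w,P \right)} = 0 - 1 = -1$)
$G{\left(Z \right)} = 12 + 3 Z$
$V{\left(C \right)} = 8 C \left(-1 + C\right)$ ($V{\left(C \right)} = 4 \left(C - 1\right) \left(C + C\right) = 4 \left(-1 + C\right) 2 C = 4 \cdot 2 C \left(-1 + C\right) = 8 C \left(-1 + C\right)$)
$\left(z + G{\left(-1668 \right)}\right) + V{\left(683 \right)} = \left(1698698 + \left(12 + 3 \left(-1668\right)\right)\right) + 8 \cdot 683 \left(-1 + 683\right) = \left(1698698 + \left(12 - 5004\right)\right) + 8 \cdot 683 \cdot 682 = \left(1698698 - 4992\right) + 3726448 = 1693706 + 3726448 = 5420154$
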